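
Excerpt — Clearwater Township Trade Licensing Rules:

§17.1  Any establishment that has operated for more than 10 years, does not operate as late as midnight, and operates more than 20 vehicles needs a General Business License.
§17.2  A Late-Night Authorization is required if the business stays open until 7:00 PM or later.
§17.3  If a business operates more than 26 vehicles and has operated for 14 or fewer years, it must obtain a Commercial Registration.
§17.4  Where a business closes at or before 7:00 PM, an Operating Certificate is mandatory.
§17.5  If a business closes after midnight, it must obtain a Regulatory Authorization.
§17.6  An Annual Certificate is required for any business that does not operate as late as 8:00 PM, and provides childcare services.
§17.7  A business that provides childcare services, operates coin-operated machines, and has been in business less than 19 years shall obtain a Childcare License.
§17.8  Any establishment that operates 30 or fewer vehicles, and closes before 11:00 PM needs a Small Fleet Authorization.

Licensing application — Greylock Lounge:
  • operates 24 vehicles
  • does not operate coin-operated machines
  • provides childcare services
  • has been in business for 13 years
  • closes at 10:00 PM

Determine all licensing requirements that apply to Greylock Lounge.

General Business License, Late-Night Authorization, Small Fleet Authorization

§17.1 years in business 13 > 10; closes 10:00 PM, at/before midnight; vehicles 24 > 20 → General Business License required.
§17.2 closes 10:00 PM, after 7:00 PM → Late-Night Authorization required.
§17.3 vehicles 24 ≤ 26; years in business 13 ≤ 14 → Commercial Registration not required.
§17.4 closes 10:00 PM, after 7:00 PM → Operating Certificate not required.
§17.5 closes 10:00 PM, at/before midnight → Regulatory Authorization not required.
§17.6 closes 10:00 PM, after 8:00 PM; provides childcare services → Annual Certificate not required.
§17.7 provides childcare services; does not operate coin-operated machines; years in business 13 < 19 → Childcare License not required.
§17.8 vehicles 24 ≤ 30; closes 10:00 PM, at/before 11:00 PM → Small Fleet Authorization required.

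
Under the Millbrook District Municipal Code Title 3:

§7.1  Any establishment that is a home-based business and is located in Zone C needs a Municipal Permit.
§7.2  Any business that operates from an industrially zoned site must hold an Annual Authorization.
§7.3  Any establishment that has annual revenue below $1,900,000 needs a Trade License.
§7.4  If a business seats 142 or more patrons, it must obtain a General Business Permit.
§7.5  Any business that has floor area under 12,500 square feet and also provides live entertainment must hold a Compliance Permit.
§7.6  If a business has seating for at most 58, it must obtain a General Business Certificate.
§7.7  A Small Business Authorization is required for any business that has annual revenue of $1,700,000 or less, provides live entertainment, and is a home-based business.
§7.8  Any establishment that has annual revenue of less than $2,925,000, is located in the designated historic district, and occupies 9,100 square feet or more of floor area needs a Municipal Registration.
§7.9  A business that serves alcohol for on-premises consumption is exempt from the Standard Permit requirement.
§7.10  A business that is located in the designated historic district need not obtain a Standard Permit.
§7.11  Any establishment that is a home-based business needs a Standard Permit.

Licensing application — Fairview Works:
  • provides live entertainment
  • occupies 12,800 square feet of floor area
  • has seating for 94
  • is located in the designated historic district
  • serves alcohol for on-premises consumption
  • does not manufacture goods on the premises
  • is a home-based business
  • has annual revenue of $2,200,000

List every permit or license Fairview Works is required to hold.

Municipal Registration

§7.1 is a home-based business; is located in the designated historic district (not: is located in Zone C) → Municipal Permit not required.
§7.2 is a home-based business (not: operates from an industrially zoned site) → Annual Authorization not required.
§7.3 revenue $2,200,000 ≥ $1,900,000 → Trade License not required.
§7.4 seating 94 < 142 → General Business Permit not required.
§7.5 floor area 12,800 square feet ≥ 12,500 square feet; provides live entertainment → Compliance Permit not required.
§7.6 seating 94 > 58 → General Business Certificate not required.
§7.7 revenue $2,200,000 > $1,700,000; provides live entertainment; is a home-based business → Small Business Authorization not required.
§7.8 revenue $2,200,000 < $2,925,000; is located in the designated historic district; floor area 12,800 square feet ≥ 9,100 square feet → Municipal Registration required.
§7.9 serves alcohol for on-premises consumption → exempt from Standard Permit.
§7.10 is located in the designated historic district → exempt from Standard Permit.
§7.11 is a home-based business → Standard Permit required.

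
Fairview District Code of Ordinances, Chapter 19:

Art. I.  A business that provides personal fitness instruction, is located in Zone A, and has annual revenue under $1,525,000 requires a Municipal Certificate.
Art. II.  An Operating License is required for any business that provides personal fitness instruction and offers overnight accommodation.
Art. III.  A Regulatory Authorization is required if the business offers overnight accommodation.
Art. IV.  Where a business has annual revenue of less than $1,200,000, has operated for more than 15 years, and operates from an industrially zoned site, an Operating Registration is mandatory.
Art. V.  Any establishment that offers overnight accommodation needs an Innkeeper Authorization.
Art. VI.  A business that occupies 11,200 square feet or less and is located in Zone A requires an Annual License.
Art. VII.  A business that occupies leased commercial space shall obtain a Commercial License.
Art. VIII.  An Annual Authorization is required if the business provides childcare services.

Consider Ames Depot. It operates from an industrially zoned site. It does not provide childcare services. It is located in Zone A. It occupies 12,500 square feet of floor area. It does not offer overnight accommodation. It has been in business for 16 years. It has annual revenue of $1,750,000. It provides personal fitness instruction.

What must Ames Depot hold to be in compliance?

None

Art. I. provides personal fitness instruction; is located in Zone A; revenue $1,750,000 ≥ $1,525,000 → Municipal Certificate not required.
Art. II. provides personal fitness instruction; does not offer overnight accommodation → Operating License not required.
Art. III. does not offer overnight accommodation → Regulatory Authorization not required.
Art. IV. revenue $1,750,000 ≥ $1,200,000; years in business 16 > 15; operates from an industrially zoned site → Operating Registration not required.
Art. V. does not offer overnight accommodation → Innkeeper Authorization not required.
Art. VI. floor area 12,500 square feet > 11,200 square feet; is located in Zone A → Annual License not required.
Art. VII. operates from an industrially zoned site (not: occupies leased commercial space) → Commercial License not required.
Art. VIII. does not provide childcare services → Annual Authorization not required.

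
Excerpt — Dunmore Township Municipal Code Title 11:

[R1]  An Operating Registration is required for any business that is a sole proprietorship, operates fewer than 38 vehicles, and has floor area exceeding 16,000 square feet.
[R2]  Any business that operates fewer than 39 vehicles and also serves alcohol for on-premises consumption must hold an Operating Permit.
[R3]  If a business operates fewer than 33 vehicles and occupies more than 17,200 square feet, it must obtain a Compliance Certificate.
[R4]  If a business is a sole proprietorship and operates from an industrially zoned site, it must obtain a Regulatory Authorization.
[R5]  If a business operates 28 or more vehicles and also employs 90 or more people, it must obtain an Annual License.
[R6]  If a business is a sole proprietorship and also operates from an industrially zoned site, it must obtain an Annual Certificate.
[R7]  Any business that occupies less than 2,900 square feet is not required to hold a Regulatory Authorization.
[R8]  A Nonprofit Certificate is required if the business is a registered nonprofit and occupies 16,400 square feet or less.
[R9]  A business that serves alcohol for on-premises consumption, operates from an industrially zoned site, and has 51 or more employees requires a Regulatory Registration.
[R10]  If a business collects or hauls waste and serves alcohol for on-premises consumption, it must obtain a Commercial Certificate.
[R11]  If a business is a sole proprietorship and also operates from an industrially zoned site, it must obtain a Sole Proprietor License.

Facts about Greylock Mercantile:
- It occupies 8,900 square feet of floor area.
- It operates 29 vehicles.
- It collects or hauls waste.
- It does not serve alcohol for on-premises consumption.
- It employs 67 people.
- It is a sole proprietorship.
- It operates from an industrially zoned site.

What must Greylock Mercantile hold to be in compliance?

[R1] is a sole proprietorship; vehicles 29 < 38; floor area 8,900 square feet ≤ 16,000 square feet → Operating Registration not required.
[R2] vehicles 29 < 39; does not serve alcohol for on-premises consumption → Operating Permit not required.
[R3] vehicles 29 < 33; floor area 8,900 square feet ≤ 17,200 square feet → Compliance Certificate not required.
[R4] is a sole proprietorship; operates from an industrially zoned site → Regulatory Authorization required.
[R5] vehicles 29 ≥ 28; employees 67 < 90 → Annual License not required.
[R6] is a sole proprietorship; operates from an industrially zoned site → Annual Certificate required.
[R7] floor area 8,900 square feet ≥ 2,900 square feet → Regulatory Authorization exemption does not apply.
[R8] is a sole proprietorship (not: is a registered nonprofit); floor area 8,900 square feet ≤ 16,400 square feet → Nonprofit Certificate not required.
[R9] does not serve alcohol for on-premises consumption; operates from an industrially zoned site; employees 67 ≥ 51 → Regulatory Registration not required.
[R10] collects or hauls waste; does not serve alcohol for on-premises consumption → Commercial Certificate not required.
[R11] is a sole proprietorship; operates from an industrially zoned site → Sole Proprietor License required.

Annual Certificate, Regulatory Authorization, Sole Proprietor License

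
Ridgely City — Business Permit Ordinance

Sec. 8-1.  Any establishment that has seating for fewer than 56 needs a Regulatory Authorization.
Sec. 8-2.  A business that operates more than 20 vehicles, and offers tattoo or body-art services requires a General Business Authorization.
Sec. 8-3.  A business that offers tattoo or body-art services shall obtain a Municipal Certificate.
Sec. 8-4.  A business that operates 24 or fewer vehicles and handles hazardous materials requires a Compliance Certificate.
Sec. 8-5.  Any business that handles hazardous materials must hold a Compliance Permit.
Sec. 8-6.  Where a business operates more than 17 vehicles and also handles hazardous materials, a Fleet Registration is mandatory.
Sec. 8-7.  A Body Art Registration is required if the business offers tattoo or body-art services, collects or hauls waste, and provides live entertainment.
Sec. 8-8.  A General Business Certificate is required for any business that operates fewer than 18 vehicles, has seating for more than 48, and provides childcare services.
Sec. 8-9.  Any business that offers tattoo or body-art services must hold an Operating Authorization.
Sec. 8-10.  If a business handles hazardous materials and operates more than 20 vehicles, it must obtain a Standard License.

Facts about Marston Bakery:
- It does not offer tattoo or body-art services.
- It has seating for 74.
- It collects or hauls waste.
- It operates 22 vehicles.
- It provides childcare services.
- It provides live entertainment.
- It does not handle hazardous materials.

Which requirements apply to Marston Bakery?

Sec. 8-1. seating 74 ≥ 56 → Regulatory Authorization not required.
Sec. 8-2. vehicles 22 > 20; does not offer tattoo or body-art services → General Business Authorization not required.
Sec. 8-3. does not offer tattoo or body-art services → Municipal Certificate not required.
Sec. 8-4. vehicles 22 ≤ 24; does not handle hazardous materials → Compliance Certificate not required.
Sec. 8-5. does not handle hazardous materials → Compliance Permit not required.
Sec. 8-6. vehicles 22 > 17; does not handle hazardous materials → Fleet Registration not required.
Sec. 8-7. does not offer tattoo or body-art services; collects or hauls waste; provides live entertainment → Body Art Registration not required.
Sec. 8-8. vehicles 22 ≥ 18; seating 74 > 48; provides childcare services → General Business Certificate not required.
Sec. 8-9. does not offer tattoo or body-art services → Operating Authorization not required.
Sec. 8-10. does not handle hazardous materials; vehicles 22 > 20 → Standard License not required.

None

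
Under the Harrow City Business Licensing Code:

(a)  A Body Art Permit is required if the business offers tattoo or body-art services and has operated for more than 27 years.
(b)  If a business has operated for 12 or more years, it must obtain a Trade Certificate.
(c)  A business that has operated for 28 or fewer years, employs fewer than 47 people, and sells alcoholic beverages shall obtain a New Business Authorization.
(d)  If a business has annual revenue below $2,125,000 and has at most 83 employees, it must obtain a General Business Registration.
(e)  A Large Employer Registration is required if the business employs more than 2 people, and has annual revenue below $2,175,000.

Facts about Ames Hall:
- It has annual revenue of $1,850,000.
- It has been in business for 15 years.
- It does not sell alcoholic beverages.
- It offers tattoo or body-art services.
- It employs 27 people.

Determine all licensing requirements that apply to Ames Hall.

General Business Registration, Large Employer Registration, Trade Certificate

(a) offers tattoo or body-art services; years in business 15 ≤ 27 → Body Art Permit not required.
(b) years in business 15 ≥ 12 → Trade Certificate required.
(c) years in business 15 ≤ 28; employees 27 < 47; does not sell alcoholic beverages → New Business Authorization not required.
(d) revenue $1,850,000 < $2,125,000; employees 27 ≤ 83 → General Business Registration required.
(e) employees 27 > 2; revenue $1,850,000 < $2,175,000 → Large Employer Registration required.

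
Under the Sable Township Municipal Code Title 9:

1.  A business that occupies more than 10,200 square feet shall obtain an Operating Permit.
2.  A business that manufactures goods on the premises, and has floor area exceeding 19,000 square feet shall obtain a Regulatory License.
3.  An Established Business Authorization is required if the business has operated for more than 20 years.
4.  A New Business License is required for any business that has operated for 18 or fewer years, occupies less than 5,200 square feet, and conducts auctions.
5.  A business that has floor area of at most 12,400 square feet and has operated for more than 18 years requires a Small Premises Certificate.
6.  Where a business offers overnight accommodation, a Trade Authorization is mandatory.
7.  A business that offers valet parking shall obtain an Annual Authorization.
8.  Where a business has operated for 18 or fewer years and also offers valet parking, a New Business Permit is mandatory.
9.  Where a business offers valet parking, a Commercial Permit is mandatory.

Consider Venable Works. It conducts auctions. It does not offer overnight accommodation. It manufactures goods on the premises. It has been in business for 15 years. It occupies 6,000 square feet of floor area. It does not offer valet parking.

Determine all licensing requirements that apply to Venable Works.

1. floor area 6,000 square feet ≤ 10,200 square feet → Operating Permit not required.
2. manufactures goods on the premises; floor area 6,000 square feet ≤ 19,000 square feet → Regulatory License not required.
3. years in business 15 ≤ 20 → Established Business Authorization not required.
4. years in business 15 ≤ 18; floor area 6,000 square feet ≥ 5,200 square feet; conducts auctions → New Business License not required.
5. floor area 6,000 square feet ≤ 12,400 square feet; years in business 15 ≤ 18 → Small Premises Certificate not required.
6. does not offer overnight accommodation → Trade Authorization not required.
7. does not offer valet parking → Annual Authorization not required.
8. years in business 15 ≤ 18; does not offer valet parking → New Business Permit not required.
9. does not offer valet parking → Commercial Permit not required.

None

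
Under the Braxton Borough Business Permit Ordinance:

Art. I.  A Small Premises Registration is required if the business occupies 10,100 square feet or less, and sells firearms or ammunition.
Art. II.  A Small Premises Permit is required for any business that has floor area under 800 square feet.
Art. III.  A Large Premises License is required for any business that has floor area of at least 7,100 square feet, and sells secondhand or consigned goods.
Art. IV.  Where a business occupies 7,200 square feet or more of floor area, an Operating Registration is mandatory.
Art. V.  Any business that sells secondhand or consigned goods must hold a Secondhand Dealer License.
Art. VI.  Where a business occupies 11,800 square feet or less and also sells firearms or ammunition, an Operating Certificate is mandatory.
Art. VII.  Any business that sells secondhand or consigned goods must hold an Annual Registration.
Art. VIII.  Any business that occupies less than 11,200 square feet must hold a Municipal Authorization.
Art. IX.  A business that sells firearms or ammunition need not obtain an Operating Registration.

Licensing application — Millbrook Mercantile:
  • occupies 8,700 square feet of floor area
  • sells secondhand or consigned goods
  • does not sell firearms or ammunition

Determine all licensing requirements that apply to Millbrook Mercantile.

Art. I. floor area 8,700 square feet ≤ 10,100 square feet; does not sell firearms or ammunition → Small Premises Registration not required.
Art. II. floor area 8,700 square feet ≥ 800 square feet → Small Premises Permit not required.
Art. III. floor area 8,700 square feet ≥ 7,100 square feet; sells secondhand or consigned goods → Large Premises License required.
Art. IV. floor area 8,700 square feet ≥ 7,200 square feet → Operating Registration required.
Art. V. sells secondhand or consigned goods → Secondhand Dealer License required.
Art. VI. floor area 8,700 square feet ≤ 11,800 square feet; does not sell firearms or ammunition → Operating Certificate not required.
Art. VII. sells secondhand or consigned goods → Annual Registration required.
Art. VIII. floor area 8,700 square feet < 11,200 square feet → Municipal Authorization required.
Art. IX. does not sell firearms or ammunition → Operating Registration exemption does not apply.

Annual Registration, Large Premises License, Municipal Authorization, Operating Registration, Secondhand Dealer License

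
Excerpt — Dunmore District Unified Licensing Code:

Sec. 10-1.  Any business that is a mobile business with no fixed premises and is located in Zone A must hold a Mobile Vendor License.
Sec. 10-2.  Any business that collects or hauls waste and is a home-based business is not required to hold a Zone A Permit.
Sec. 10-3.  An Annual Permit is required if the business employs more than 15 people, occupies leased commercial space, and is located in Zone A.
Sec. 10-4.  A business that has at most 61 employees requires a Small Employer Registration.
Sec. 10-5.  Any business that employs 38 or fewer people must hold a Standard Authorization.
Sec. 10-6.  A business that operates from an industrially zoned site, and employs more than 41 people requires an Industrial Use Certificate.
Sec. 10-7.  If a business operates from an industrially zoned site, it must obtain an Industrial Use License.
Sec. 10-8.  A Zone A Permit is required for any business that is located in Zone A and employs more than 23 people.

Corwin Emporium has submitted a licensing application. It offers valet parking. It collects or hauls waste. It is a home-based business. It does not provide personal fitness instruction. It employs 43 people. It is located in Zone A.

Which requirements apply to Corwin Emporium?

Sec. 10-1. is a home-based business (not: is a mobile business with no fixed premises); is located in Zone A → Mobile Vendor License not required.
Sec. 10-2. collects or hauls waste; is a home-based business → exempt from Zone A Permit.
Sec. 10-3. employees 43 > 15; is a home-based business (not: occupies leased commercial space); is located in Zone A → Annual Permit not required.
Sec. 10-4. employees 43 ≤ 61 → Small Employer Registration required.
Sec. 10-5. employees 43 > 38 → Standard Authorization not required.
Sec. 10-6. is a home-based business (not: operates from an industrially zoned site); employees 43 > 41 → Industrial Use Certificate not required.
Sec. 10-7. is a home-based business (not: operates from an industrially zoned site) → Industrial Use License not required.
Sec. 10-8. is located in Zone A; employees 43 > 23 → Zone A Permit required.

Small Employer Registration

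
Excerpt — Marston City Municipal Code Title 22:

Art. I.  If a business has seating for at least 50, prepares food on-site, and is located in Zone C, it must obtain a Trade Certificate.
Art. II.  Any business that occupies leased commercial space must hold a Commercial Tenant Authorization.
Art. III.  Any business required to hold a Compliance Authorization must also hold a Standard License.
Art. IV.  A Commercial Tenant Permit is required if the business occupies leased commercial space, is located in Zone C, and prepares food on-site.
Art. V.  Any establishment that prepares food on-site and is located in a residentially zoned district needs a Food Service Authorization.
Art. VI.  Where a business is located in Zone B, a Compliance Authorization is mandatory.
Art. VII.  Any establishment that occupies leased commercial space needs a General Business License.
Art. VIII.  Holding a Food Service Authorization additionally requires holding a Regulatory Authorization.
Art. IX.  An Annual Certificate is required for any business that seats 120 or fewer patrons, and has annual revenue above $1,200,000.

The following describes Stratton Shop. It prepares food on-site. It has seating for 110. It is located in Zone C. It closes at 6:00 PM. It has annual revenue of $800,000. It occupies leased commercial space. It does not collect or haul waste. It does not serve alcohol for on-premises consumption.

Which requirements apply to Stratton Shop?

Commercial Tenant Authorization, Commercial Tenant Permit, General Business License, Trade Certificate

Art. I. seating 110 ≥ 50; prepares food on-site; is located in Zone C → Trade Certificate required.
Art. II. occupies leased commercial space → Commercial Tenant Authorization required.
Art. III. Compliance Authorization is not required → no effect.
Art. IV. occupies leased commercial space; is located in Zone C; prepares food on-site → Commercial Tenant Permit required.
Art. V. prepares food on-site; is located in Zone C (not: is located in a residentially zoned district) → Food Service Authorization not required.
Art. VI. is located in Zone C (not: is located in Zone B) → Compliance Authorization not required.
Art. VII. occupies leased commercial space → General Business License required.
Art. VIII. Food Service Authorization is not required → no effect.
Art. IX. seating 110 ≤ 120; revenue $800,000 ≤ $1,200,000 → Annual Certificate not required.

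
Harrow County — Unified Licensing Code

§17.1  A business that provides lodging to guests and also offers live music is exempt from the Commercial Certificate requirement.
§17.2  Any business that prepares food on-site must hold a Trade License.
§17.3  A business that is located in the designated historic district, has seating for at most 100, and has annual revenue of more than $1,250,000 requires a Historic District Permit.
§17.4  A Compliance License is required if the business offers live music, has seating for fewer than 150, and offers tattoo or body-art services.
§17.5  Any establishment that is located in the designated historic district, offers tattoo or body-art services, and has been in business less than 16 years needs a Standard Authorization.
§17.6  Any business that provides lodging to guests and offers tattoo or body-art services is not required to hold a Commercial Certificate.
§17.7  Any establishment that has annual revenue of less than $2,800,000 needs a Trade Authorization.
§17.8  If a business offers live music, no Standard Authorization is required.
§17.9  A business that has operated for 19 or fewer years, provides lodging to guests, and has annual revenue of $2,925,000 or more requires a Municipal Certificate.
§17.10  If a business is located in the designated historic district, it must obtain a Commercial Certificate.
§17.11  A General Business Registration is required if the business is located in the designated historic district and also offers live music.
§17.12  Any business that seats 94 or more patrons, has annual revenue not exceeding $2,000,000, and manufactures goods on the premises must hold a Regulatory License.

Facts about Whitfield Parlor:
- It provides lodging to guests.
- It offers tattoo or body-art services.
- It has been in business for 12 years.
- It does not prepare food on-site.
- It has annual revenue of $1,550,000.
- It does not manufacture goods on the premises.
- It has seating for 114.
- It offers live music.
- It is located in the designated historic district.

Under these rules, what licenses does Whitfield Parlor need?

Compliance License, General Business Registration, Trade Authorization

§17.1 provides lodging to guests; offers live music → exempt from Commercial Certificate.
§17.2 does not prepare food on-site → Trade License not required.
§17.3 is located in the designated historic district; seating 114 > 100; revenue $1,550,000 > $1,250,000 → Historic District Permit not required.
§17.4 offers live music; seating 114 < 150; offers tattoo or body-art services → Compliance License required.
§17.5 is located in the designated historic district; offers tattoo or body-art services; years in business 12 < 16 → Standard Authorization required.
§17.6 provides lodging to guests; offers tattoo or body-art services → exempt from Commercial Certificate.
§17.7 revenue $1,550,000 < $2,800,000 → Trade Authorization required.
§17.8 offers live music → exempt from Standard Authorization.
§17.9 years in business 12 ≤ 19; provides lodging to guests; revenue $1,550,000 < $2,925,000 → Municipal Certificate not required.
§17.10 is located in the designated historic district → Commercial Certificate required.
§17.11 is located in the designated historic district; offers live music → General Business Registration required.
§17.12 seating 114 ≥ 94; revenue $1,550,000 ≤ $2,000,000; does not manufacture goods on the premises → Regulatory License not required.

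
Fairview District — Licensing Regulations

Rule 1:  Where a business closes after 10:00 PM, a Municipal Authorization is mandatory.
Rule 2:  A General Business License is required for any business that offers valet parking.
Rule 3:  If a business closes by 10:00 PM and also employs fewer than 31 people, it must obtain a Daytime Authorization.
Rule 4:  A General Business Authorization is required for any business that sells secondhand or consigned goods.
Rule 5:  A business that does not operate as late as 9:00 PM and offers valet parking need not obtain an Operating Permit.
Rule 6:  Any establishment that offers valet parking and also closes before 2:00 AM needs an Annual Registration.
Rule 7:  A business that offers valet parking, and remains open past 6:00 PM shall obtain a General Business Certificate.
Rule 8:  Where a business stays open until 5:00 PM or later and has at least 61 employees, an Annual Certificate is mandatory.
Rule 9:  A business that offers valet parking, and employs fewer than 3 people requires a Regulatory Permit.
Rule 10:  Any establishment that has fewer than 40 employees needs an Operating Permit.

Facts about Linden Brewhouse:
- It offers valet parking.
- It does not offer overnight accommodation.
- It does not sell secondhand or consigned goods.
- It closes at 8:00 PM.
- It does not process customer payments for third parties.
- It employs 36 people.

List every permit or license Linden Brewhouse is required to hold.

Annual Registration, General Business Certificate, General Business License

Rule 1: closes 8:00 PM, at/before 10:00 PM → Municipal Authorization not required.
Rule 2: offers valet parking → General Business License required.
Rule 3: closes 8:00 PM, at/before 10:00 PM; employees 36 ≥ 31 → Daytime Authorization not required.
Rule 4: does not sell secondhand or consigned goods → General Business Authorization not required.
Rule 5: closes 8:00 PM, at/before 9:00 PM; offers valet parking → exempt from Operating Permit.
Rule 6: offers valet parking; closes 8:00 PM, at/before 2:00 AM → Annual Registration required.
Rule 7: offers valet parking; closes 8:00 PM, after 6:00 PM → General Business Certificate required.
Rule 8: closes 8:00 PM, after 5:00 PM; employees 36 < 61 → Annual Certificate not required.
Rule 9: offers valet parking; employees 36 ≥ 3 → Regulatory Permit not required.
Rule 10: employees 36 < 40 → Operating Permit required.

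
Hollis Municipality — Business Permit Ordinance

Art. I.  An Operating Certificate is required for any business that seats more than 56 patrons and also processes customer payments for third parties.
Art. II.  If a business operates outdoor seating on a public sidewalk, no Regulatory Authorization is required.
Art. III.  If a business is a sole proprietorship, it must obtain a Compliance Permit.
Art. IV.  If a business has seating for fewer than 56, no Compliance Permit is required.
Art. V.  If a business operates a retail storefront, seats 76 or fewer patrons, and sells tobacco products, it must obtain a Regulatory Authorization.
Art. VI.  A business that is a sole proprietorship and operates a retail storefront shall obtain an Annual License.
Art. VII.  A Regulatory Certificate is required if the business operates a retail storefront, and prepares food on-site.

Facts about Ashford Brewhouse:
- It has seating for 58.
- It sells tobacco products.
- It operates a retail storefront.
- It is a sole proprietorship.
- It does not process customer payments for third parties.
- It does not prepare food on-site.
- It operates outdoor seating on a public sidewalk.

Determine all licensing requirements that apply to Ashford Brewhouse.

Art. I. seating 58 > 56; does not process customer payments for third parties → Operating Certificate not required.
Art. II. operates outdoor seating on a public sidewalk → exempt from Regulatory Authorization.
Art. III. is a sole proprietorship → Compliance Permit required.
Art. IV. seating 58 ≥ 56 → Compliance Permit exemption does not apply.
Art. V. operates a retail storefront; seating 58 ≤ 76; sells tobacco products → Regulatory Authorization required.
Art. VI. is a sole proprietorship; operates a retail storefront → Annual License required.
Art. VII. operates a retail storefront; does not prepare food on-site → Regulatory Certificate not required.

Annual License, Compliance Permit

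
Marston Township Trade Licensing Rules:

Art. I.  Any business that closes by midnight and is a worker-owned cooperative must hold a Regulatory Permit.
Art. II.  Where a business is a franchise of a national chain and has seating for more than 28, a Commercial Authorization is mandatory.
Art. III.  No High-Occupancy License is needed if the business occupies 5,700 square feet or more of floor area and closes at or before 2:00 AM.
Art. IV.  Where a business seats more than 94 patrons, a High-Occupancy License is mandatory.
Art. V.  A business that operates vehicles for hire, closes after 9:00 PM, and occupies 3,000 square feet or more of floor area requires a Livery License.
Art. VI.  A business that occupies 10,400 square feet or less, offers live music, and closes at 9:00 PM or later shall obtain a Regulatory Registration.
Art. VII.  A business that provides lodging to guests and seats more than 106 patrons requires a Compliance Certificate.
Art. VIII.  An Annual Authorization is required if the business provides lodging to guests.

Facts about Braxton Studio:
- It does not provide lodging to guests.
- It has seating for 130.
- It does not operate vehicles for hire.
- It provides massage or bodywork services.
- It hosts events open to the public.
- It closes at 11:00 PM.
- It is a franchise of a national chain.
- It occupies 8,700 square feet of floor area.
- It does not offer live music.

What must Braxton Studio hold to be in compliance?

Art. I. closes 11:00 PM, at/before midnight; is a franchise of a national chain (not: is a worker-owned cooperative) → Regulatory Permit not required.
Art. II. is a franchise of a national chain; seating 130 > 28 → Commercial Authorization required.
Art. III. floor area 8,700 square feet ≥ 5,700 square feet; closes 11:00 PM, at/before 2:00 AM → exempt from High-Occupancy License.
Art. IV. seating 130 > 94 → High-Occupancy License required.
Art. V. does not operate vehicles for hire; closes 11:00 PM, after 9:00 PM; floor area 8,700 square feet ≥ 3,000 square feet → Livery License not required.
Art. VI. floor area 8,700 square feet ≤ 10,400 square feet; does not offer live music; closes 11:00 PM, after 9:00 PM → Regulatory Registration not required.
Art. VII. does not provide lodging to guests; seating 130 > 106 → Compliance Certificate not required.
Art. VIII. does not provide lodging to guests → Annual Authorization not required.

Commercial Authorization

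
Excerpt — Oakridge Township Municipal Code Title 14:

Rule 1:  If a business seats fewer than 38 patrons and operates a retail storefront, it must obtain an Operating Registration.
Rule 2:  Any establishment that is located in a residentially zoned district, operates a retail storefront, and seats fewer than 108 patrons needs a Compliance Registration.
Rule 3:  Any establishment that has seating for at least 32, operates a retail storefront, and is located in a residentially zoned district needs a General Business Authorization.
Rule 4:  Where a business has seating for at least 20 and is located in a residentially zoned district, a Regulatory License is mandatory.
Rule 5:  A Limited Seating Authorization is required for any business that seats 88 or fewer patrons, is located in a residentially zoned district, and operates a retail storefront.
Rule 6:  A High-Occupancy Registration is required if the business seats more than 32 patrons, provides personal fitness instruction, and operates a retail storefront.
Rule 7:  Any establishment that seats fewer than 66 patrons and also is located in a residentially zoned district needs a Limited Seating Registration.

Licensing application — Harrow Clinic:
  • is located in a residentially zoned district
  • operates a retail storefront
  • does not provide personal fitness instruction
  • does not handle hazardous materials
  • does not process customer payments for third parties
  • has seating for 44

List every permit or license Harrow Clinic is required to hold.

Compliance Registration, General Business Authorization, Limited Seating Authorization, Limited Seating Registration, Regulatory License

Rule 1: seating 44 ≥ 38; operates a retail storefront → Operating Registration not required.
Rule 2: is located in a residentially zoned district; operates a retail storefront; seating 44 < 108 → Compliance Registration required.
Rule 3: seating 44 ≥ 32; operates a retail storefront; is located in a residentially zoned district → General Business Authorization required.
Rule 4: seating 44 ≥ 20; is located in a residentially zoned district → Regulatory License required.
Rule 5: seating 44 ≤ 88; is located in a residentially zoned district; operates a retail storefront → Limited Seating Authorization required.
Rule 6: seating 44 > 32; does not provide personal fitness instruction; operates a retail storefront → High-Occupancy Registration not required.
Rule 7: seating 44 < 66; is located in a residentially zoned district → Limited Seating Registration required.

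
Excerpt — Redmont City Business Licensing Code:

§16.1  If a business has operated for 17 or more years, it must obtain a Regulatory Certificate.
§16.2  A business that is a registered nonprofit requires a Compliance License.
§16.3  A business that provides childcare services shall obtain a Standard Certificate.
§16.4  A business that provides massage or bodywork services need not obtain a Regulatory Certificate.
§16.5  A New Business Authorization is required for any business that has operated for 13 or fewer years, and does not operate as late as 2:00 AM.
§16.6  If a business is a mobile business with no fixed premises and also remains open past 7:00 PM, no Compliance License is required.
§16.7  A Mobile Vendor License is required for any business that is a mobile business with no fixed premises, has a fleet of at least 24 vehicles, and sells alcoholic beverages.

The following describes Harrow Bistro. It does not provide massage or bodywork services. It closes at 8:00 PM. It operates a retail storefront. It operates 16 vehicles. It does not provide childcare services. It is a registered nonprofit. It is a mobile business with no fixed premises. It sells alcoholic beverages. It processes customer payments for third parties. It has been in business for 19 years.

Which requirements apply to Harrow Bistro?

§16.1 years in business 19 ≥ 17 → Regulatory Certificate required.
§16.2 is a registered nonprofit → Compliance License required.
§16.3 does not provide childcare services → Standard Certificate not required.
§16.4 does not provide massage or bodywork services → Regulatory Certificate exemption does not apply.
§16.5 years in business 19 > 13; closes 8:00 PM, at/before 2:00 AM → New Business Authorization not required.
§16.6 is a mobile business with no fixed premises; closes 8:00 PM, after 7:00 PM → exempt from Compliance License.
§16.7 is a mobile business with no fixed premises; vehicles 16 < 24; sells alcoholic beverages → Mobile Vendor License not required.

Regulatory Certificate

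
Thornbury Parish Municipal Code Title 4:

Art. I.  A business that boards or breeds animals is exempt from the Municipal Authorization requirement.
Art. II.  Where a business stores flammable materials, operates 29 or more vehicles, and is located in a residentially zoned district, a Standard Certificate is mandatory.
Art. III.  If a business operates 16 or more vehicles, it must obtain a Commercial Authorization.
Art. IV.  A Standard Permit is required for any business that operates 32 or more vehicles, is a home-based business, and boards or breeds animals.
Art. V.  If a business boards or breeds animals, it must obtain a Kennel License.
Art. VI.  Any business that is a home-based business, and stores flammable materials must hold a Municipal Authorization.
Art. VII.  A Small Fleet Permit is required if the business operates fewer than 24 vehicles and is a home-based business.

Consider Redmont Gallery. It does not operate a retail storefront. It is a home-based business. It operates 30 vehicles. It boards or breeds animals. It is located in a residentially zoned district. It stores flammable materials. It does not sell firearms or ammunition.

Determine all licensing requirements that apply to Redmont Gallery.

Commercial Authorization, Kennel License, Standard Certificate

Art. I. boards or breeds animals → exempt from Municipal Authorization.
Art. II. stores flammable materials; vehicles 30 ≥ 29; is located in a residentially zoned district → Standard Certificate required.
Art. III. vehicles 30 ≥ 16 → Commercial Authorization required.
Art. IV. vehicles 30 < 32; is a home-based business; boards or breeds animals → Standard Permit not required.
Art. V. boards or breeds animals → Kennel License required.
Art. VI. is a home-based business; stores flammable materials → Municipal Authorization required.
Art. VII. vehicles 30 ≥ 24; is a home-based business → Small Fleet Permit not required.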